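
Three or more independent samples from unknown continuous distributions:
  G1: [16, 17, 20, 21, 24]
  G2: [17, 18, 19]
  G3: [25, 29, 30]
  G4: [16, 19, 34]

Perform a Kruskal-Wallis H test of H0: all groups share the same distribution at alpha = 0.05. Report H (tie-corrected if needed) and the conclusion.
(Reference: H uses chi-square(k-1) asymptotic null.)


Step 1: Combine all N = 14 observations and assign midranks.
sorted (value, group, rank): (16,G1,1.5), (16,G4,1.5), (17,G1,3.5), (17,G2,3.5), (18,G2,5), (19,G2,6.5), (19,G4,6.5), (20,G1,8), (21,G1,9), (24,G1,10), (25,G3,11), (29,G3,12), (30,G3,13), (34,G4,14)
Step 2: Sum ranks within each group.
R_1 = 32 (n_1 = 5)
R_2 = 15 (n_2 = 3)
R_3 = 36 (n_3 = 3)
R_4 = 22 (n_4 = 3)
Step 3: H = 12/(N(N+1)) * sum(R_i^2/n_i) - 3(N+1)
     = 12/(14*15) * (32^2/5 + 15^2/3 + 36^2/3 + 22^2/3) - 3*15
     = 0.057143 * 873.133 - 45
     = 4.893333.
Step 4: Ties present; correction factor C = 1 - 18/(14^3 - 14) = 0.993407. Corrected H = 4.893333 / 0.993407 = 4.925811.
Step 5: Under H0, H ~ chi^2(3); p-value = 0.177311.
Step 6: alpha = 0.05. fail to reject H0.

H = 4.9258, df = 3, p = 0.177311, fail to reject H0.


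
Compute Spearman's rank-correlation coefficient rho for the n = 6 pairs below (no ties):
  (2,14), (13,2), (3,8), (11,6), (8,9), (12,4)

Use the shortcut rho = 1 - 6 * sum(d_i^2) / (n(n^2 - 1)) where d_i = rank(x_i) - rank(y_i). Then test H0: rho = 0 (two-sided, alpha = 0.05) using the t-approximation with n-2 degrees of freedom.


Step 1: Rank x and y separately (midranks; no ties here).
rank(x): 2->1, 13->6, 3->2, 11->4, 8->3, 12->5
rank(y): 14->6, 2->1, 8->4, 6->3, 9->5, 4->2
Step 2: d_i = R_x(i) - R_y(i); compute d_i^2.
  (1-6)^2=25, (6-1)^2=25, (2-4)^2=4, (4-3)^2=1, (3-5)^2=4, (5-2)^2=9
sum(d^2) = 68.
Step 3: rho = 1 - 6*68 / (6*(6^2 - 1)) = 1 - 408/210 = -0.942857.
Step 4: Under H0, t = rho * sqrt((n-2)/(1-rho^2)) = -5.6595 ~ t(4).
Step 5: Two-sided p-value from the t-distribution with 4 df = 0.004805.
Step 6: alpha = 0.05. reject H0.

rho = -0.9429, p = 0.004805, reject H0 at alpha = 0.05.


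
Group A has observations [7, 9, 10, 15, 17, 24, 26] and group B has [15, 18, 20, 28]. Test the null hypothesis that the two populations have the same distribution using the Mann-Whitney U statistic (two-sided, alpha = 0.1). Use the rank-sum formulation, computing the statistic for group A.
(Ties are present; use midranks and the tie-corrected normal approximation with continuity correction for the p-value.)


Step 1: Combine and sort all 11 observations; assign midranks.
sorted (value, group): (7,X), (9,X), (10,X), (15,X), (15,Y), (17,X), (18,Y), (20,Y), (24,X), (26,X), (28,Y)
ranks: 7->1, 9->2, 10->3, 15->4.5, 15->4.5, 17->6, 18->7, 20->8, 24->9, 26->10, 28->11
Step 2: Rank sum for X: R1 = 1 + 2 + 3 + 4.5 + 6 + 9 + 10 = 35.5.
Step 3: U_X = R1 - n1(n1+1)/2 = 35.5 - 7*8/2 = 35.5 - 28 = 7.5.
       U_Y = n1*n2 - U_X = 28 - 7.5 = 20.5.
Step 4: Ties are present, so use the tie-corrected normal approximation (with continuity correction) for the p-value.
Step 5: p-value = 0.255756; compare to alpha = 0.1. fail to reject H0.

U_X = 7.5, p = 0.255756, fail to reject H0 at alpha = 0.1.


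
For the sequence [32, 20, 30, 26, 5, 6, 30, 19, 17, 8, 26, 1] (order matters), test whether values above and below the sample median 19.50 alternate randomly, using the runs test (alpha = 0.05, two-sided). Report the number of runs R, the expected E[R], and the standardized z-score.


Step 1: Compute median = 19.50; label A = above, B = below.
Labels in order: AAAABBABBBAB  (n_A = 6, n_B = 6)
Step 2: Count runs R = 6.
Step 3: Under H0 (random ordering), E[R] = 2*n_A*n_B/(n_A+n_B) + 1 = 2*6*6/12 + 1 = 7.0000.
        Var[R] = 2*n_A*n_B*(2*n_A*n_B - n_A - n_B) / ((n_A+n_B)^2 * (n_A+n_B-1)) = 4320/1584 = 2.7273.
        SD[R] = 1.6514.
Step 4: Continuity-corrected z = (R + 0.5 - E[R]) / SD[R] = (6 + 0.5 - 7.0000) / 1.6514 = -0.3028.
Step 5: Two-sided p-value via normal approximation = 2*(1 - Phi(|z|)) = 0.762069.
Step 6: alpha = 0.05. fail to reject H0.

R = 6, z = -0.3028, p = 0.762069, fail to reject H0.


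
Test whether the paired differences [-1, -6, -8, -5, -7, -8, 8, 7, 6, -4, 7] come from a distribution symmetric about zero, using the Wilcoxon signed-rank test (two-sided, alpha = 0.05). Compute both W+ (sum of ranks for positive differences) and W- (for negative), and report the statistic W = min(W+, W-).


Step 1: Drop any zero differences (none here) and take |d_i|.
|d| = [1, 6, 8, 5, 7, 8, 8, 7, 6, 4, 7]
Step 2: Midrank |d_i| (ties get averaged ranks).
ranks: |1|->1, |6|->4.5, |8|->10, |5|->3, |7|->7, |8|->10, |8|->10, |7|->7, |6|->4.5, |4|->2, |7|->7
Step 3: Attach original signs; sum ranks with positive sign and with negative sign.
W+ = 10 + 7 + 4.5 + 7 = 28.5
W- = 1 + 4.5 + 10 + 3 + 7 + 10 + 2 = 37.5
(Check: W+ + W- = 66 should equal n(n+1)/2 = 66.)
Step 4: Test statistic W = min(W+, W-) = 28.5.
Step 5: Ties in |d|, so use the tie-corrected normal approximation.
        E[W] = n(n+1)/4 = 11*12/4 = 33.
        Tie groups: |d|=6 (t=2), |d|=7 (t=3), |d|=8 (t=3); sum(t^3 - t) = 54.
        Var[W] = n(n+1)(2n+1)/24 - sum(t^3-t)/48 = 3036/24 - 54/48 = 125.375.
        z = (W - E[W]) / sqrt(Var[W]) = (28.5 - 33) / 11.1971 = -0.4019.
        Two-sided p = 2*Phi(z) = 0.687765.
Step 6: alpha = 0.05. fail to reject H0.

W+ = 28.5, W- = 37.5, W = min = 28.5, p = 0.687765, fail to reject H0.


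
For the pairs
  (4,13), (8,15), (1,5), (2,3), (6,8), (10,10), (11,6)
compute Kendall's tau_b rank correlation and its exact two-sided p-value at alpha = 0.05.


Step 1: Enumerate the 21 unordered pairs (i,j) with i<j and classify each by sign(x_j-x_i) * sign(y_j-y_i).
  (1,2):dx=+4,dy=+2->C; (1,3):dx=-3,dy=-8->C; (1,4):dx=-2,dy=-10->C; (1,5):dx=+2,dy=-5->D
  (1,6):dx=+6,dy=-3->D; (1,7):dx=+7,dy=-7->D; (2,3):dx=-7,dy=-10->C; (2,4):dx=-6,dy=-12->C
  (2,5):dx=-2,dy=-7->C; (2,6):dx=+2,dy=-5->D; (2,7):dx=+3,dy=-9->D; (3,4):dx=+1,dy=-2->D
  (3,5):dx=+5,dy=+3->C; (3,6):dx=+9,dy=+5->C; (3,7):dx=+10,dy=+1->C; (4,5):dx=+4,dy=+5->C
  (4,6):dx=+8,dy=+7->C; (4,7):dx=+9,dy=+3->C; (5,6):dx=+4,dy=+2->C; (5,7):dx=+5,dy=-2->D
  (6,7):dx=+1,dy=-4->D
Step 2: C = 13, D = 8, total pairs = 21.
Step 3: tau = (C - D)/(n(n-1)/2) = (13 - 8)/21 = 0.238095.
Step 4: Exact two-sided p-value (enumerate n! = 5040 permutations of y under H0): p = 0.561905.
Step 5: alpha = 0.05. fail to reject H0.

tau_b = 0.2381 (C=13, D=8), p = 0.561905, fail to reject H0.


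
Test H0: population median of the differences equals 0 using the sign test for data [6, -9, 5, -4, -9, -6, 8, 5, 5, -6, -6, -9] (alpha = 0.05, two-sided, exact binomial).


Step 1: Discard zero differences. Original n = 12; n_eff = number of nonzero differences = 12.
Nonzero differences (with sign): +6, -9, +5, -4, -9, -6, +8, +5, +5, -6, -6, -9
Step 2: Count signs: positive = 5, negative = 7.
Step 3: Under H0: P(positive) = 0.5, so the number of positives S ~ Bin(12, 0.5).
Step 4: Two-sided exact p-value = sum of Bin(12,0.5) probabilities at or below the observed probability = 0.774414.
Step 5: alpha = 0.05. fail to reject H0.

n_eff = 12, pos = 5, neg = 7, p = 0.774414, fail to reject H0.


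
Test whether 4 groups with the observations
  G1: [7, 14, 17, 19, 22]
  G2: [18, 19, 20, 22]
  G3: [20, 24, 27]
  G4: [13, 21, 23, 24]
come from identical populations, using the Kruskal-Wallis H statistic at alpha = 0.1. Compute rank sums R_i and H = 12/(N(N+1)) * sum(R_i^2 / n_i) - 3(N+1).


Step 1: Combine all N = 16 observations and assign midranks.
sorted (value, group, rank): (7,G1,1), (13,G4,2), (14,G1,3), (17,G1,4), (18,G2,5), (19,G1,6.5), (19,G2,6.5), (20,G2,8.5), (20,G3,8.5), (21,G4,10), (22,G1,11.5), (22,G2,11.5), (23,G4,13), (24,G3,14.5), (24,G4,14.5), (27,G3,16)
Step 2: Sum ranks within each group.
R_1 = 26 (n_1 = 5)
R_2 = 31.5 (n_2 = 4)
R_3 = 39 (n_3 = 3)
R_4 = 39.5 (n_4 = 4)
Step 3: H = 12/(N(N+1)) * sum(R_i^2/n_i) - 3(N+1)
     = 12/(16*17) * (26^2/5 + 31.5^2/4 + 39^2/3 + 39.5^2/4) - 3*17
     = 0.044118 * 1280.33 - 51
     = 5.484926.
Step 4: Ties present; correction factor C = 1 - 24/(16^3 - 16) = 0.994118. Corrected H = 5.484926 / 0.994118 = 5.517382.
Step 5: Under H0, H ~ chi^2(3); p-value = 0.137603.
Step 6: alpha = 0.1. fail to reject H0.

H = 5.5174, df = 3, p = 0.137603, fail to reject H0.


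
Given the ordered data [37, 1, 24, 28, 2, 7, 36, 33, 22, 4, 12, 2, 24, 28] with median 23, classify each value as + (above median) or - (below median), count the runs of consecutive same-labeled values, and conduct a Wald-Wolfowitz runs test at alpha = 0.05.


Step 1: Compute median = 23; label A = above, B = below.
Labels in order: ABAABBAABBBBAA  (n_A = 7, n_B = 7)
Step 2: Count runs R = 7.
Step 3: Under H0 (random ordering), E[R] = 2*n_A*n_B/(n_A+n_B) + 1 = 2*7*7/14 + 1 = 8.0000.
        Var[R] = 2*n_A*n_B*(2*n_A*n_B - n_A - n_B) / ((n_A+n_B)^2 * (n_A+n_B-1)) = 8232/2548 = 3.2308.
        SD[R] = 1.7974.
Step 4: Continuity-corrected z = (R + 0.5 - E[R]) / SD[R] = (7 + 0.5 - 8.0000) / 1.7974 = -0.2782.
Step 5: Two-sided p-value via normal approximation = 2*(1 - Phi(|z|)) = 0.780879.
Step 6: alpha = 0.05. fail to reject H0.

R = 7, z = -0.2782, p = 0.780879, fail to reject H0.


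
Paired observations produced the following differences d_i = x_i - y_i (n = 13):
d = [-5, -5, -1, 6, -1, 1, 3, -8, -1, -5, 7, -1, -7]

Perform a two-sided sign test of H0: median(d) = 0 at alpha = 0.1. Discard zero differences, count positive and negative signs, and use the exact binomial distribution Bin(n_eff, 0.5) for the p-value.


Step 1: Discard zero differences. Original n = 13; n_eff = number of nonzero differences = 13.
Nonzero differences (with sign): -5, -5, -1, +6, -1, +1, +3, -8, -1, -5, +7, -1, -7
Step 2: Count signs: positive = 4, negative = 9.
Step 3: Under H0: P(positive) = 0.5, so the number of positives S ~ Bin(13, 0.5).
Step 4: Two-sided exact p-value = sum of Bin(13,0.5) probabilities at or below the observed probability = 0.266846.
Step 5: alpha = 0.1. fail to reject H0.

n_eff = 13, pos = 4, neg = 9, p = 0.266846, fail to reject H0.


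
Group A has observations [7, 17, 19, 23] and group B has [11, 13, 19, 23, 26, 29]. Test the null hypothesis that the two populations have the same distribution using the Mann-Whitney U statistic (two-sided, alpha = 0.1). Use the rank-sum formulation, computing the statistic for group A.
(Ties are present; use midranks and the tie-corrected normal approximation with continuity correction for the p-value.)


Step 1: Combine and sort all 10 observations; assign midranks.
sorted (value, group): (7,X), (11,Y), (13,Y), (17,X), (19,X), (19,Y), (23,X), (23,Y), (26,Y), (29,Y)
ranks: 7->1, 11->2, 13->3, 17->4, 19->5.5, 19->5.5, 23->7.5, 23->7.5, 26->9, 29->10
Step 2: Rank sum for X: R1 = 1 + 4 + 5.5 + 7.5 = 18.
Step 3: U_X = R1 - n1(n1+1)/2 = 18 - 4*5/2 = 18 - 10 = 8.
       U_Y = n1*n2 - U_X = 24 - 8 = 16.
Step 4: Ties are present, so use the tie-corrected normal approximation (with continuity correction) for the p-value.
Step 5: p-value = 0.452793; compare to alpha = 0.1. fail to reject H0.

U_X = 8, p = 0.452793, fail to reject H0 at alpha = 0.1.


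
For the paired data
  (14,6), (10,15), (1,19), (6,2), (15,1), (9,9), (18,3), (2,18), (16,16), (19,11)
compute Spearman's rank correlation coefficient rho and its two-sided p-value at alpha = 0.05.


Step 1: Rank x and y separately (midranks; no ties here).
rank(x): 14->6, 10->5, 1->1, 6->3, 15->7, 9->4, 18->9, 2->2, 16->8, 19->10
rank(y): 6->4, 15->7, 19->10, 2->2, 1->1, 9->5, 3->3, 18->9, 16->8, 11->6
Step 2: d_i = R_x(i) - R_y(i); compute d_i^2.
  (6-4)^2=4, (5-7)^2=4, (1-10)^2=81, (3-2)^2=1, (7-1)^2=36, (4-5)^2=1, (9-3)^2=36, (2-9)^2=49, (8-8)^2=0, (10-6)^2=16
sum(d^2) = 228.
Step 3: rho = 1 - 6*228 / (10*(10^2 - 1)) = 1 - 1368/990 = -0.381818.
Step 4: Under H0, t = rho * sqrt((n-2)/(1-rho^2)) = -1.1685 ~ t(8).
Step 5: Two-sided p-value from the t-distribution with 8 df = 0.276255.
Step 6: alpha = 0.05. fail to reject H0.

rho = -0.3818, p = 0.276255, fail to reject H0 at alpha = 0.05.


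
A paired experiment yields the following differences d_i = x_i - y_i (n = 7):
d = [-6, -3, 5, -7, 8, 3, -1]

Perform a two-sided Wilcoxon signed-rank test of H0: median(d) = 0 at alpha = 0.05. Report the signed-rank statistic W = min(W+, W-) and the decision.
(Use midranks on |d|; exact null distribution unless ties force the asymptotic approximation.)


Step 1: Drop any zero differences (none here) and take |d_i|.
|d| = [6, 3, 5, 7, 8, 3, 1]
Step 2: Midrank |d_i| (ties get averaged ranks).
ranks: |6|->5, |3|->2.5, |5|->4, |7|->6, |8|->7, |3|->2.5, |1|->1
Step 3: Attach original signs; sum ranks with positive sign and with negative sign.
W+ = 4 + 7 + 2.5 = 13.5
W- = 5 + 2.5 + 6 + 1 = 14.5
(Check: W+ + W- = 28 should equal n(n+1)/2 = 28.)
Step 4: Test statistic W = min(W+, W-) = 13.5.
Step 5: Ties in |d|, so use the tie-corrected normal approximation.
        E[W] = n(n+1)/4 = 7*8/4 = 14.
        Tie groups: |d|=3 (t=2); sum(t^3 - t) = 6.
        Var[W] = n(n+1)(2n+1)/24 - sum(t^3-t)/48 = 840/24 - 6/48 = 34.875.
        z = (W - E[W]) / sqrt(Var[W]) = (13.5 - 14) / 5.9055 = -0.0847.
        Two-sided p = 2*Phi(z) = 0.932526.
Step 6: alpha = 0.05. fail to reject H0.

W+ = 13.5, W- = 14.5, W = min = 13.5, p = 0.932526, fail to reject H0.


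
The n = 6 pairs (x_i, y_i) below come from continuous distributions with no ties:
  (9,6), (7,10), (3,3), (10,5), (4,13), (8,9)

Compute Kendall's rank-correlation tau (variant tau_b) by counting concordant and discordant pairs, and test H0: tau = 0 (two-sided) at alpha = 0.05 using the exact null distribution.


Step 1: Enumerate the 15 unordered pairs (i,j) with i<j and classify each by sign(x_j-x_i) * sign(y_j-y_i).
  (1,2):dx=-2,dy=+4->D; (1,3):dx=-6,dy=-3->C; (1,4):dx=+1,dy=-1->D; (1,5):dx=-5,dy=+7->D
  (1,6):dx=-1,dy=+3->D; (2,3):dx=-4,dy=-7->C; (2,4):dx=+3,dy=-5->D; (2,5):dx=-3,dy=+3->D
  (2,6):dx=+1,dy=-1->D; (3,4):dx=+7,dy=+2->C; (3,5):dx=+1,dy=+10->C; (3,6):dx=+5,dy=+6->C
  (4,5):dx=-6,dy=+8->D; (4,6):dx=-2,dy=+4->D; (5,6):dx=+4,dy=-4->D
Step 2: C = 5, D = 10, total pairs = 15.
Step 3: tau = (C - D)/(n(n-1)/2) = (5 - 10)/15 = -0.333333.
Step 4: Exact two-sided p-value (enumerate n! = 720 permutations of y under H0): p = 0.469444.
Step 5: alpha = 0.05. fail to reject H0.

tau_b = -0.3333 (C=5, D=10), p = 0.469444, fail to reject H0.


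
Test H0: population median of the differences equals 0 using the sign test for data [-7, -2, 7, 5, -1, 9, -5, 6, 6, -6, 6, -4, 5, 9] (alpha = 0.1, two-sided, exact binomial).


Step 1: Discard zero differences. Original n = 14; n_eff = number of nonzero differences = 14.
Nonzero differences (with sign): -7, -2, +7, +5, -1, +9, -5, +6, +6, -6, +6, -4, +5, +9
Step 2: Count signs: positive = 8, negative = 6.
Step 3: Under H0: P(positive) = 0.5, so the number of positives S ~ Bin(14, 0.5).
Step 4: Two-sided exact p-value = sum of Bin(14,0.5) probabilities at or below the observed probability = 0.790527.
Step 5: alpha = 0.1. fail to reject H0.

n_eff = 14, pos = 8, neg = 6, p = 0.790527, fail to reject H0.


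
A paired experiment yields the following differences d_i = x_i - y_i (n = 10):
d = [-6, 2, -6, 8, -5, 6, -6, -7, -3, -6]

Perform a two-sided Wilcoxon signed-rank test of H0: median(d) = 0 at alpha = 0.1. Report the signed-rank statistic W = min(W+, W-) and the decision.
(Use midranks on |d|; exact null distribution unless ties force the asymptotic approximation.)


Step 1: Drop any zero differences (none here) and take |d_i|.
|d| = [6, 2, 6, 8, 5, 6, 6, 7, 3, 6]
Step 2: Midrank |d_i| (ties get averaged ranks).
ranks: |6|->6, |2|->1, |6|->6, |8|->10, |5|->3, |6|->6, |6|->6, |7|->9, |3|->2, |6|->6
Step 3: Attach original signs; sum ranks with positive sign and with negative sign.
W+ = 1 + 10 + 6 = 17
W- = 6 + 6 + 3 + 6 + 9 + 2 + 6 = 38
(Check: W+ + W- = 55 should equal n(n+1)/2 = 55.)
Step 4: Test statistic W = min(W+, W-) = 17.
Step 5: Ties in |d|, so use the tie-corrected normal approximation.
        E[W] = n(n+1)/4 = 10*11/4 = 27.5.
        Tie groups: |d|=6 (t=5); sum(t^3 - t) = 120.
        Var[W] = n(n+1)(2n+1)/24 - sum(t^3-t)/48 = 2310/24 - 120/48 = 93.75.
        z = (W - E[W]) / sqrt(Var[W]) = (17 - 27.5) / 9.6825 = -1.0844.
        Two-sided p = 2*Phi(z) = 0.278172.
Step 6: alpha = 0.1. fail to reject H0.

W+ = 17, W- = 38, W = min = 17, p = 0.278172, fail to reject H0.


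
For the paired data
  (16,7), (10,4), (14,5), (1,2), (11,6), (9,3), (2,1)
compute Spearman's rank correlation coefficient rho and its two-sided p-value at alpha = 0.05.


Step 1: Rank x and y separately (midranks; no ties here).
rank(x): 16->7, 10->4, 14->6, 1->1, 11->5, 9->3, 2->2
rank(y): 7->7, 4->4, 5->5, 2->2, 6->6, 3->3, 1->1
Step 2: d_i = R_x(i) - R_y(i); compute d_i^2.
  (7-7)^2=0, (4-4)^2=0, (6-5)^2=1, (1-2)^2=1, (5-6)^2=1, (3-3)^2=0, (2-1)^2=1
sum(d^2) = 4.
Step 3: rho = 1 - 6*4 / (7*(7^2 - 1)) = 1 - 24/336 = 0.928571.
Step 4: Under H0, t = rho * sqrt((n-2)/(1-rho^2)) = 5.5943 ~ t(5).
Step 5: Two-sided p-value from the t-distribution with 5 df = 0.002519.
Step 6: alpha = 0.05. reject H0.

rho = 0.9286, p = 0.002519, reject H0 at alpha = 0.05.


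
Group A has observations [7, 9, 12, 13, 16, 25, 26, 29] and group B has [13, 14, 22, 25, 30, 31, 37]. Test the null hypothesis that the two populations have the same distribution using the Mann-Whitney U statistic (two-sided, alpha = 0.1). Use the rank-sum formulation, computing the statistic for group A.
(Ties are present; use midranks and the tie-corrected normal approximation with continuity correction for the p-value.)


Step 1: Combine and sort all 15 observations; assign midranks.
sorted (value, group): (7,X), (9,X), (12,X), (13,X), (13,Y), (14,Y), (16,X), (22,Y), (25,X), (25,Y), (26,X), (29,X), (30,Y), (31,Y), (37,Y)
ranks: 7->1, 9->2, 12->3, 13->4.5, 13->4.5, 14->6, 16->7, 22->8, 25->9.5, 25->9.5, 26->11, 29->12, 30->13, 31->14, 37->15
Step 2: Rank sum for X: R1 = 1 + 2 + 3 + 4.5 + 7 + 9.5 + 11 + 12 = 50.
Step 3: U_X = R1 - n1(n1+1)/2 = 50 - 8*9/2 = 50 - 36 = 14.
       U_Y = n1*n2 - U_X = 56 - 14 = 42.
Step 4: Ties are present, so use the tie-corrected normal approximation (with continuity correction) for the p-value.
Step 5: p-value = 0.117555; compare to alpha = 0.1. fail to reject H0.

U_X = 14, p = 0.117555, fail to reject H0 at alpha = 0.1.


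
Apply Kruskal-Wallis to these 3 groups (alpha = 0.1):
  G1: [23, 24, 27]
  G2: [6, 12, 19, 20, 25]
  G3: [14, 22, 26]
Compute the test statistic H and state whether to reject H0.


Step 1: Combine all N = 11 observations and assign midranks.
sorted (value, group, rank): (6,G2,1), (12,G2,2), (14,G3,3), (19,G2,4), (20,G2,5), (22,G3,6), (23,G1,7), (24,G1,8), (25,G2,9), (26,G3,10), (27,G1,11)
Step 2: Sum ranks within each group.
R_1 = 26 (n_1 = 3)
R_2 = 21 (n_2 = 5)
R_3 = 19 (n_3 = 3)
Step 3: H = 12/(N(N+1)) * sum(R_i^2/n_i) - 3(N+1)
     = 12/(11*12) * (26^2/3 + 21^2/5 + 19^2/3) - 3*12
     = 0.090909 * 433.867 - 36
     = 3.442424.
Step 4: No ties, so H is used without correction.
Step 5: Under H0, H ~ chi^2(2); p-value = 0.178849.
Step 6: alpha = 0.1. fail to reject H0.

H = 3.4424, df = 2, p = 0.178849, fail to reject H0.


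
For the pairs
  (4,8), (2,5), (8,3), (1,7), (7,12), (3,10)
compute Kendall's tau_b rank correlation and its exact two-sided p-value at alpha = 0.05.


Step 1: Enumerate the 15 unordered pairs (i,j) with i<j and classify each by sign(x_j-x_i) * sign(y_j-y_i).
  (1,2):dx=-2,dy=-3->C; (1,3):dx=+4,dy=-5->D; (1,4):dx=-3,dy=-1->C; (1,5):dx=+3,dy=+4->C
  (1,6):dx=-1,dy=+2->D; (2,3):dx=+6,dy=-2->D; (2,4):dx=-1,dy=+2->D; (2,5):dx=+5,dy=+7->C
  (2,6):dx=+1,dy=+5->C; (3,4):dx=-7,dy=+4->D; (3,5):dx=-1,dy=+9->D; (3,6):dx=-5,dy=+7->D
  (4,5):dx=+6,dy=+5->C; (4,6):dx=+2,dy=+3->C; (5,6):dx=-4,dy=-2->C
Step 2: C = 8, D = 7, total pairs = 15.
Step 3: tau = (C - D)/(n(n-1)/2) = (8 - 7)/15 = 0.066667.
Step 4: Exact two-sided p-value (enumerate n! = 720 permutations of y under H0): p = 1.000000.
Step 5: alpha = 0.05. fail to reject H0.

tau_b = 0.0667 (C=8, D=7), p = 1.000000, fail to reject H0.


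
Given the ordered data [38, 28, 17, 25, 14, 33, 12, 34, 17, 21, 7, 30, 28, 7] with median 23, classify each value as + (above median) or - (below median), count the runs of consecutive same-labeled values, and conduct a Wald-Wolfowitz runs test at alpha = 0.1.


Step 1: Compute median = 23; label A = above, B = below.
Labels in order: AABABABABBBAAB  (n_A = 7, n_B = 7)
Step 2: Count runs R = 10.
Step 3: Under H0 (random ordering), E[R] = 2*n_A*n_B/(n_A+n_B) + 1 = 2*7*7/14 + 1 = 8.0000.
        Var[R] = 2*n_A*n_B*(2*n_A*n_B - n_A - n_B) / ((n_A+n_B)^2 * (n_A+n_B-1)) = 8232/2548 = 3.2308.
        SD[R] = 1.7974.
Step 4: Continuity-corrected z = (R - 0.5 - E[R]) / SD[R] = (10 - 0.5 - 8.0000) / 1.7974 = 0.8345.
Step 5: Two-sided p-value via normal approximation = 2*(1 - Phi(|z|)) = 0.403986.
Step 6: alpha = 0.1. fail to reject H0.

R = 10, z = 0.8345, p = 0.403986, fail to reject H0.


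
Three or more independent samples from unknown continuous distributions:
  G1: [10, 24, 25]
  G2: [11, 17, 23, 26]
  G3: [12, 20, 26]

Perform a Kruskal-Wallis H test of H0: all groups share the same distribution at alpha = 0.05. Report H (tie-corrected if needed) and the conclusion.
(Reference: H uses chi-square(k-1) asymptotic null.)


Step 1: Combine all N = 10 observations and assign midranks.
sorted (value, group, rank): (10,G1,1), (11,G2,2), (12,G3,3), (17,G2,4), (20,G3,5), (23,G2,6), (24,G1,7), (25,G1,8), (26,G2,9.5), (26,G3,9.5)
Step 2: Sum ranks within each group.
R_1 = 16 (n_1 = 3)
R_2 = 21.5 (n_2 = 4)
R_3 = 17.5 (n_3 = 3)
Step 3: H = 12/(N(N+1)) * sum(R_i^2/n_i) - 3(N+1)
     = 12/(10*11) * (16^2/3 + 21.5^2/4 + 17.5^2/3) - 3*11
     = 0.109091 * 302.979 - 33
     = 0.052273.
Step 4: Ties present; correction factor C = 1 - 6/(10^3 - 10) = 0.993939. Corrected H = 0.052273 / 0.993939 = 0.052591.
Step 5: Under H0, H ~ chi^2(2); p-value = 0.974047.
Step 6: alpha = 0.05. fail to reject H0.

H = 0.0526, df = 2, p = 0.974047, fail to reject H0.


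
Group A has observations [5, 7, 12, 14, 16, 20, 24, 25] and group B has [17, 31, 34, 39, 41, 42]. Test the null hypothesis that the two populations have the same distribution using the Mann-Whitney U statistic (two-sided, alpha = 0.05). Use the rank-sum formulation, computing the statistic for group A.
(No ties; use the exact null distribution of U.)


Step 1: Combine and sort all 14 observations; assign midranks.
sorted (value, group): (5,X), (7,X), (12,X), (14,X), (16,X), (17,Y), (20,X), (24,X), (25,X), (31,Y), (34,Y), (39,Y), (41,Y), (42,Y)
ranks: 5->1, 7->2, 12->3, 14->4, 16->5, 17->6, 20->7, 24->8, 25->9, 31->10, 34->11, 39->12, 41->13, 42->14
Step 2: Rank sum for X: R1 = 1 + 2 + 3 + 4 + 5 + 7 + 8 + 9 = 39.
Step 3: U_X = R1 - n1(n1+1)/2 = 39 - 8*9/2 = 39 - 36 = 3.
       U_Y = n1*n2 - U_X = 48 - 3 = 45.
Step 4: No ties, so the exact null distribution of U (based on enumerating the C(14,8) = 3003 equally likely rank assignments) gives the two-sided p-value.
Step 5: p-value = 0.004662; compare to alpha = 0.05. reject H0.

U_X = 3, p = 0.004662, reject H0 at alpha = 0.05.


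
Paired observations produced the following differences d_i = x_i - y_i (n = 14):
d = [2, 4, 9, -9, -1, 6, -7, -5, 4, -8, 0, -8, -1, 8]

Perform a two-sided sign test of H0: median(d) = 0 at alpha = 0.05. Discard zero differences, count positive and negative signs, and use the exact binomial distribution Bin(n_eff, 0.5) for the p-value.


Step 1: Discard zero differences. Original n = 14; n_eff = number of nonzero differences = 13.
Nonzero differences (with sign): +2, +4, +9, -9, -1, +6, -7, -5, +4, -8, -8, -1, +8
Step 2: Count signs: positive = 6, negative = 7.
Step 3: Under H0: P(positive) = 0.5, so the number of positives S ~ Bin(13, 0.5).
Step 4: Two-sided exact p-value = sum of Bin(13,0.5) probabilities at or below the observed probability = 1.000000.
Step 5: alpha = 0.05. fail to reject H0.

n_eff = 13, pos = 6, neg = 7, p = 1.000000, fail to reject H0.


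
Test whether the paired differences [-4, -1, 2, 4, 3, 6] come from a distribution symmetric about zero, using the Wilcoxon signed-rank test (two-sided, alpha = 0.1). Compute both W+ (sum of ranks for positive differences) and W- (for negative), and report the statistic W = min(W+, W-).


Step 1: Drop any zero differences (none here) and take |d_i|.
|d| = [4, 1, 2, 4, 3, 6]
Step 2: Midrank |d_i| (ties get averaged ranks).
ranks: |4|->4.5, |1|->1, |2|->2, |4|->4.5, |3|->3, |6|->6
Step 3: Attach original signs; sum ranks with positive sign and with negative sign.
W+ = 2 + 4.5 + 3 + 6 = 15.5
W- = 4.5 + 1 = 5.5
(Check: W+ + W- = 21 should equal n(n+1)/2 = 21.)
Step 4: Test statistic W = min(W+, W-) = 5.5.
Step 5: Ties in |d|, so use the tie-corrected normal approximation.
        E[W] = n(n+1)/4 = 6*7/4 = 10.5.
        Tie groups: |d|=4 (t=2); sum(t^3 - t) = 6.
        Var[W] = n(n+1)(2n+1)/24 - sum(t^3-t)/48 = 546/24 - 6/48 = 22.625.
        z = (W - E[W]) / sqrt(Var[W]) = (5.5 - 10.5) / 4.7566 = -1.0512.
        Two-sided p = 2*Phi(z) = 0.293177.
Step 6: alpha = 0.1. fail to reject H0.

W+ = 15.5, W- = 5.5, W = min = 5.5, p = 0.293177, fail to reject H0.


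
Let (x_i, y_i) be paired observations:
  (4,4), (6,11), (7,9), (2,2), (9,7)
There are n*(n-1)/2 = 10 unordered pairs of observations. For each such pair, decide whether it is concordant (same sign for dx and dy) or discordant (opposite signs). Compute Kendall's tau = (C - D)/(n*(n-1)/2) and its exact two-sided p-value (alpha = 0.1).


Step 1: Enumerate the 10 unordered pairs (i,j) with i<j and classify each by sign(x_j-x_i) * sign(y_j-y_i).
  (1,2):dx=+2,dy=+7->C; (1,3):dx=+3,dy=+5->C; (1,4):dx=-2,dy=-2->C; (1,5):dx=+5,dy=+3->C
  (2,3):dx=+1,dy=-2->D; (2,4):dx=-4,dy=-9->C; (2,5):dx=+3,dy=-4->D; (3,4):dx=-5,dy=-7->C
  (3,5):dx=+2,dy=-2->D; (4,5):dx=+7,dy=+5->C
Step 2: C = 7, D = 3, total pairs = 10.
Step 3: tau = (C - D)/(n(n-1)/2) = (7 - 3)/10 = 0.400000.
Step 4: Exact two-sided p-value (enumerate n! = 120 permutations of y under H0): p = 0.483333.
Step 5: alpha = 0.1. fail to reject H0.

tau_b = 0.4000 (C=7, D=3), p = 0.483333, fail to reject H0.


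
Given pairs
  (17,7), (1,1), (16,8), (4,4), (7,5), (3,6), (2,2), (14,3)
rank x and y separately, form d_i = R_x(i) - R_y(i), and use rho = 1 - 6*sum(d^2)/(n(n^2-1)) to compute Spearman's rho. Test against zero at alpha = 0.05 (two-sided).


Step 1: Rank x and y separately (midranks; no ties here).
rank(x): 17->8, 1->1, 16->7, 4->4, 7->5, 3->3, 2->2, 14->6
rank(y): 7->7, 1->1, 8->8, 4->4, 5->5, 6->6, 2->2, 3->3
Step 2: d_i = R_x(i) - R_y(i); compute d_i^2.
  (8-7)^2=1, (1-1)^2=0, (7-8)^2=1, (4-4)^2=0, (5-5)^2=0, (3-6)^2=9, (2-2)^2=0, (6-3)^2=9
sum(d^2) = 20.
Step 3: rho = 1 - 6*20 / (8*(8^2 - 1)) = 1 - 120/504 = 0.761905.
Step 4: Under H0, t = rho * sqrt((n-2)/(1-rho^2)) = 2.8814 ~ t(6).
Step 5: Two-sided p-value from the t-distribution with 6 df = 0.028005.
Step 6: alpha = 0.05. reject H0.

rho = 0.7619, p = 0.028005, reject H0 at alpha = 0.05.


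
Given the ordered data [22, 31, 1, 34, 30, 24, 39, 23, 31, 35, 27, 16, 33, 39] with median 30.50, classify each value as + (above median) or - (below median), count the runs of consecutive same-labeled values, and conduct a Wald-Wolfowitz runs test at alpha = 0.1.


Step 1: Compute median = 30.50; label A = above, B = below.
Labels in order: BABABBABAABBAA  (n_A = 7, n_B = 7)
Step 2: Count runs R = 10.
Step 3: Under H0 (random ordering), E[R] = 2*n_A*n_B/(n_A+n_B) + 1 = 2*7*7/14 + 1 = 8.0000.
        Var[R] = 2*n_A*n_B*(2*n_A*n_B - n_A - n_B) / ((n_A+n_B)^2 * (n_A+n_B-1)) = 8232/2548 = 3.2308.
        SD[R] = 1.7974.
Step 4: Continuity-corrected z = (R - 0.5 - E[R]) / SD[R] = (10 - 0.5 - 8.0000) / 1.7974 = 0.8345.
Step 5: Two-sided p-value via normal approximation = 2*(1 - Phi(|z|)) = 0.403986.
Step 6: alpha = 0.1. fail to reject H0.

R = 10, z = 0.8345, p = 0.403986, fail to reject H0.


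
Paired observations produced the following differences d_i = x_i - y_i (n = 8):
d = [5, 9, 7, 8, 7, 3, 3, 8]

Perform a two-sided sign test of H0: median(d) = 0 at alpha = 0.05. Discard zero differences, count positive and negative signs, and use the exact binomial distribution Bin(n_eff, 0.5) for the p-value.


Step 1: Discard zero differences. Original n = 8; n_eff = number of nonzero differences = 8.
Nonzero differences (with sign): +5, +9, +7, +8, +7, +3, +3, +8
Step 2: Count signs: positive = 8, negative = 0.
Step 3: Under H0: P(positive) = 0.5, so the number of positives S ~ Bin(8, 0.5).
Step 4: Two-sided exact p-value = sum of Bin(8,0.5) probabilities at or below the observed probability = 0.007812.
Step 5: alpha = 0.05. reject H0.

n_eff = 8, pos = 8, neg = 0, p = 0.007812, reject H0.


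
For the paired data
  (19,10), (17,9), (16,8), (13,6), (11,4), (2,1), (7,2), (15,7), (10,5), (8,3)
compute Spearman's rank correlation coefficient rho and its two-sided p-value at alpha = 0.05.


Step 1: Rank x and y separately (midranks; no ties here).
rank(x): 19->10, 17->9, 16->8, 13->6, 11->5, 2->1, 7->2, 15->7, 10->4, 8->3
rank(y): 10->10, 9->9, 8->8, 6->6, 4->4, 1->1, 2->2, 7->7, 5->5, 3->3
Step 2: d_i = R_x(i) - R_y(i); compute d_i^2.
  (10-10)^2=0, (9-9)^2=0, (8-8)^2=0, (6-6)^2=0, (5-4)^2=1, (1-1)^2=0, (2-2)^2=0, (7-7)^2=0, (4-5)^2=1, (3-3)^2=0
sum(d^2) = 2.
Step 3: rho = 1 - 6*2 / (10*(10^2 - 1)) = 1 - 12/990 = 0.987879.
Step 4: Under H0, t = rho * sqrt((n-2)/(1-rho^2)) = 18.0003 ~ t(8).
Step 5: Two-sided p-value from the t-distribution with 8 df = 0.000000.
Step 6: alpha = 0.05. reject H0.

rho = 0.9879, p = 0.000000, reject H0 at alpha = 0.05.


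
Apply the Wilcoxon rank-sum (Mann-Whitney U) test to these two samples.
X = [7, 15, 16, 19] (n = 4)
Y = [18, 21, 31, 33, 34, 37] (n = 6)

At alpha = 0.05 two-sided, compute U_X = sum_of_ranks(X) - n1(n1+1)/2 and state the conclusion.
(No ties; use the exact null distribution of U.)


Step 1: Combine and sort all 10 observations; assign midranks.
sorted (value, group): (7,X), (15,X), (16,X), (18,Y), (19,X), (21,Y), (31,Y), (33,Y), (34,Y), (37,Y)
ranks: 7->1, 15->2, 16->3, 18->4, 19->5, 21->6, 31->7, 33->8, 34->9, 37->10
Step 2: Rank sum for X: R1 = 1 + 2 + 3 + 5 = 11.
Step 3: U_X = R1 - n1(n1+1)/2 = 11 - 4*5/2 = 11 - 10 = 1.
       U_Y = n1*n2 - U_X = 24 - 1 = 23.
Step 4: No ties, so the exact null distribution of U (based on enumerating the C(10,4) = 210 equally likely rank assignments) gives the two-sided p-value.
Step 5: p-value = 0.019048; compare to alpha = 0.05. reject H0.

U_X = 1, p = 0.019048, reject H0 at alpha = 0.05.


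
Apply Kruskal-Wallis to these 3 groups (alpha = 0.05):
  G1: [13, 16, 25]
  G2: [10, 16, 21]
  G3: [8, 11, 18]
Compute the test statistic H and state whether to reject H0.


Step 1: Combine all N = 9 observations and assign midranks.
sorted (value, group, rank): (8,G3,1), (10,G2,2), (11,G3,3), (13,G1,4), (16,G1,5.5), (16,G2,5.5), (18,G3,7), (21,G2,8), (25,G1,9)
Step 2: Sum ranks within each group.
R_1 = 18.5 (n_1 = 3)
R_2 = 15.5 (n_2 = 3)
R_3 = 11 (n_3 = 3)
Step 3: H = 12/(N(N+1)) * sum(R_i^2/n_i) - 3(N+1)
     = 12/(9*10) * (18.5^2/3 + 15.5^2/3 + 11^2/3) - 3*10
     = 0.133333 * 234.5 - 30
     = 1.266667.
Step 4: Ties present; correction factor C = 1 - 6/(9^3 - 9) = 0.991667. Corrected H = 1.266667 / 0.991667 = 1.277311.
Step 5: Under H0, H ~ chi^2(2); p-value = 0.528002.
Step 6: alpha = 0.05. fail to reject H0.

H = 1.2773, df = 2, p = 0.528002, fail to reject H0.


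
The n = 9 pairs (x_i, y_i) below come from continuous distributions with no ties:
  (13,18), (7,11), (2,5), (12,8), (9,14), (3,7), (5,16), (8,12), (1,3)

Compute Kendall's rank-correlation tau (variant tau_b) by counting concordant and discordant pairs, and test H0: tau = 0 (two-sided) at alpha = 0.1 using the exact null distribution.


Step 1: Enumerate the 36 unordered pairs (i,j) with i<j and classify each by sign(x_j-x_i) * sign(y_j-y_i).
  (1,2):dx=-6,dy=-7->C; (1,3):dx=-11,dy=-13->C; (1,4):dx=-1,dy=-10->C; (1,5):dx=-4,dy=-4->C
  (1,6):dx=-10,dy=-11->C; (1,7):dx=-8,dy=-2->C; (1,8):dx=-5,dy=-6->C; (1,9):dx=-12,dy=-15->C
  (2,3):dx=-5,dy=-6->C; (2,4):dx=+5,dy=-3->D; (2,5):dx=+2,dy=+3->C; (2,6):dx=-4,dy=-4->C
  (2,7):dx=-2,dy=+5->D; (2,8):dx=+1,dy=+1->C; (2,9):dx=-6,dy=-8->C; (3,4):dx=+10,dy=+3->C
  (3,5):dx=+7,dy=+9->C; (3,6):dx=+1,dy=+2->C; (3,7):dx=+3,dy=+11->C; (3,8):dx=+6,dy=+7->C
  (3,9):dx=-1,dy=-2->C; (4,5):dx=-3,dy=+6->D; (4,6):dx=-9,dy=-1->C; (4,7):dx=-7,dy=+8->D
  (4,8):dx=-4,dy=+4->D; (4,9):dx=-11,dy=-5->C; (5,6):dx=-6,dy=-7->C; (5,7):dx=-4,dy=+2->D
  (5,8):dx=-1,dy=-2->C; (5,9):dx=-8,dy=-11->C; (6,7):dx=+2,dy=+9->C; (6,8):dx=+5,dy=+5->C
  (6,9):dx=-2,dy=-4->C; (7,8):dx=+3,dy=-4->D; (7,9):dx=-4,dy=-13->C; (8,9):dx=-7,dy=-9->C
Step 2: C = 29, D = 7, total pairs = 36.
Step 3: tau = (C - D)/(n(n-1)/2) = (29 - 7)/36 = 0.611111.
Step 4: Exact two-sided p-value (enumerate n! = 362880 permutations of y under H0): p = 0.024741.
Step 5: alpha = 0.1. reject H0.

tau_b = 0.6111 (C=29, D=7), p = 0.024741, reject H0.


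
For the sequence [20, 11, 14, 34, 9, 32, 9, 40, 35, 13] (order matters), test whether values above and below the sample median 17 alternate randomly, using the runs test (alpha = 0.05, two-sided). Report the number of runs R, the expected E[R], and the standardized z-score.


Step 1: Compute median = 17; label A = above, B = below.
Labels in order: ABBABABAAB  (n_A = 5, n_B = 5)
Step 2: Count runs R = 8.
Step 3: Under H0 (random ordering), E[R] = 2*n_A*n_B/(n_A+n_B) + 1 = 2*5*5/10 + 1 = 6.0000.
        Var[R] = 2*n_A*n_B*(2*n_A*n_B - n_A - n_B) / ((n_A+n_B)^2 * (n_A+n_B-1)) = 2000/900 = 2.2222.
        SD[R] = 1.4907.
Step 4: Continuity-corrected z = (R - 0.5 - E[R]) / SD[R] = (8 - 0.5 - 6.0000) / 1.4907 = 1.0062.
Step 5: Two-sided p-value via normal approximation = 2*(1 - Phi(|z|)) = 0.314305.
Step 6: alpha = 0.05. fail to reject H0.

R = 8, z = 1.0062, p = 0.314305, fail to reject H0.


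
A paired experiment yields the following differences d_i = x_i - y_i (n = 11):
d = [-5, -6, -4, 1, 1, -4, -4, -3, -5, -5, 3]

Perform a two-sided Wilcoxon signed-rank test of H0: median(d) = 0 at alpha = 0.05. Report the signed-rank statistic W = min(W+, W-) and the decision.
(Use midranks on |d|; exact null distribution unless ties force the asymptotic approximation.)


Step 1: Drop any zero differences (none here) and take |d_i|.
|d| = [5, 6, 4, 1, 1, 4, 4, 3, 5, 5, 3]
Step 2: Midrank |d_i| (ties get averaged ranks).
ranks: |5|->9, |6|->11, |4|->6, |1|->1.5, |1|->1.5, |4|->6, |4|->6, |3|->3.5, |5|->9, |5|->9, |3|->3.5
Step 3: Attach original signs; sum ranks with positive sign and with negative sign.
W+ = 1.5 + 1.5 + 3.5 = 6.5
W- = 9 + 11 + 6 + 6 + 6 + 3.5 + 9 + 9 = 59.5
(Check: W+ + W- = 66 should equal n(n+1)/2 = 66.)
Step 4: Test statistic W = min(W+, W-) = 6.5.
Step 5: Ties in |d|, so use the tie-corrected normal approximation.
        E[W] = n(n+1)/4 = 11*12/4 = 33.
        Tie groups: |d|=1 (t=2), |d|=3 (t=2), |d|=4 (t=3), |d|=5 (t=3); sum(t^3 - t) = 60.
        Var[W] = n(n+1)(2n+1)/24 - sum(t^3-t)/48 = 3036/24 - 60/48 = 125.25.
        z = (W - E[W]) / sqrt(Var[W]) = (6.5 - 33) / 11.1915 = -2.3679.
        Two-sided p = 2*Phi(z) = 0.017891.
Step 6: alpha = 0.05. reject H0.

W+ = 6.5, W- = 59.5, W = min = 6.5, p = 0.017891, reject H0.


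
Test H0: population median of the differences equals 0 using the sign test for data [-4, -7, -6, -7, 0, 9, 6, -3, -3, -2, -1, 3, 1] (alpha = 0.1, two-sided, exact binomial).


Step 1: Discard zero differences. Original n = 13; n_eff = number of nonzero differences = 12.
Nonzero differences (with sign): -4, -7, -6, -7, +9, +6, -3, -3, -2, -1, +3, +1
Step 2: Count signs: positive = 4, negative = 8.
Step 3: Under H0: P(positive) = 0.5, so the number of positives S ~ Bin(12, 0.5).
Step 4: Two-sided exact p-value = sum of Bin(12,0.5) probabilities at or below the observed probability = 0.387695.
Step 5: alpha = 0.1. fail to reject H0.

n_eff = 12, pos = 4, neg = 8, p = 0.387695, fail to reject H0.


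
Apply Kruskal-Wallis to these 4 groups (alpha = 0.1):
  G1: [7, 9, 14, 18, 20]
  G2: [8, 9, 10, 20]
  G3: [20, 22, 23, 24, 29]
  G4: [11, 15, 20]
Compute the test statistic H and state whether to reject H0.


Step 1: Combine all N = 17 observations and assign midranks.
sorted (value, group, rank): (7,G1,1), (8,G2,2), (9,G1,3.5), (9,G2,3.5), (10,G2,5), (11,G4,6), (14,G1,7), (15,G4,8), (18,G1,9), (20,G1,11.5), (20,G2,11.5), (20,G3,11.5), (20,G4,11.5), (22,G3,14), (23,G3,15), (24,G3,16), (29,G3,17)
Step 2: Sum ranks within each group.
R_1 = 32 (n_1 = 5)
R_2 = 22 (n_2 = 4)
R_3 = 73.5 (n_3 = 5)
R_4 = 25.5 (n_4 = 3)
Step 3: H = 12/(N(N+1)) * sum(R_i^2/n_i) - 3(N+1)
     = 12/(17*18) * (32^2/5 + 22^2/4 + 73.5^2/5 + 25.5^2/3) - 3*18
     = 0.039216 * 1623 - 54
     = 9.647059.
Step 4: Ties present; correction factor C = 1 - 66/(17^3 - 17) = 0.986520. Corrected H = 9.647059 / 0.986520 = 9.778882.
Step 5: Under H0, H ~ chi^2(3); p-value = 0.020542.
Step 6: alpha = 0.1. reject H0.

H = 9.7789, df = 3, p = 0.020542, reject H0.


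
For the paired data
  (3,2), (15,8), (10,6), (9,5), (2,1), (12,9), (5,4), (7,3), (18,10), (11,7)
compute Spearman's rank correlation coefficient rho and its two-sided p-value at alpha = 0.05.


Step 1: Rank x and y separately (midranks; no ties here).
rank(x): 3->2, 15->9, 10->6, 9->5, 2->1, 12->8, 5->3, 7->4, 18->10, 11->7
rank(y): 2->2, 8->8, 6->6, 5->5, 1->1, 9->9, 4->4, 3->3, 10->10, 7->7
Step 2: d_i = R_x(i) - R_y(i); compute d_i^2.
  (2-2)^2=0, (9-8)^2=1, (6-6)^2=0, (5-5)^2=0, (1-1)^2=0, (8-9)^2=1, (3-4)^2=1, (4-3)^2=1, (10-10)^2=0, (7-7)^2=0
sum(d^2) = 4.
Step 3: rho = 1 - 6*4 / (10*(10^2 - 1)) = 1 - 24/990 = 0.975758.
Step 4: Under H0, t = rho * sqrt((n-2)/(1-rho^2)) = 12.6105 ~ t(8).
Step 5: Two-sided p-value from the t-distribution with 8 df = 0.000001.
Step 6: alpha = 0.05. reject H0.

rho = 0.9758, p = 0.000001, reject H0 at alpha = 0.05.


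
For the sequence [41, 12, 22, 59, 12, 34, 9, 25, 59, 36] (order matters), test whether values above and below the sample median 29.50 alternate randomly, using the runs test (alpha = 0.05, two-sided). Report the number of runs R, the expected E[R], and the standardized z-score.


Step 1: Compute median = 29.50; label A = above, B = below.
Labels in order: ABBABABBAA  (n_A = 5, n_B = 5)
Step 2: Count runs R = 7.
Step 3: Under H0 (random ordering), E[R] = 2*n_A*n_B/(n_A+n_B) + 1 = 2*5*5/10 + 1 = 6.0000.
        Var[R] = 2*n_A*n_B*(2*n_A*n_B - n_A - n_B) / ((n_A+n_B)^2 * (n_A+n_B-1)) = 2000/900 = 2.2222.
        SD[R] = 1.4907.
Step 4: Continuity-corrected z = (R - 0.5 - E[R]) / SD[R] = (7 - 0.5 - 6.0000) / 1.4907 = 0.3354.
Step 5: Two-sided p-value via normal approximation = 2*(1 - Phi(|z|)) = 0.737316.
Step 6: alpha = 0.05. fail to reject H0.

R = 7, z = 0.3354, p = 0.737316, fail to reject H0.


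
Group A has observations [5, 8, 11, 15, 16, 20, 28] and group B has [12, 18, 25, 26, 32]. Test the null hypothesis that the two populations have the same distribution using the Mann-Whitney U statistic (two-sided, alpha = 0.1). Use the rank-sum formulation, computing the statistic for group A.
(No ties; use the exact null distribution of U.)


Step 1: Combine and sort all 12 observations; assign midranks.
sorted (value, group): (5,X), (8,X), (11,X), (12,Y), (15,X), (16,X), (18,Y), (20,X), (25,Y), (26,Y), (28,X), (32,Y)
ranks: 5->1, 8->2, 11->3, 12->4, 15->5, 16->6, 18->7, 20->8, 25->9, 26->10, 28->11, 32->12
Step 2: Rank sum for X: R1 = 1 + 2 + 3 + 5 + 6 + 8 + 11 = 36.
Step 3: U_X = R1 - n1(n1+1)/2 = 36 - 7*8/2 = 36 - 28 = 8.
       U_Y = n1*n2 - U_X = 35 - 8 = 27.
Step 4: No ties, so the exact null distribution of U (based on enumerating the C(12,7) = 792 equally likely rank assignments) gives the two-sided p-value.
Step 5: p-value = 0.148990; compare to alpha = 0.1. fail to reject H0.

U_X = 8, p = 0.148990, fail to reject H0 at alpha = 0.1.


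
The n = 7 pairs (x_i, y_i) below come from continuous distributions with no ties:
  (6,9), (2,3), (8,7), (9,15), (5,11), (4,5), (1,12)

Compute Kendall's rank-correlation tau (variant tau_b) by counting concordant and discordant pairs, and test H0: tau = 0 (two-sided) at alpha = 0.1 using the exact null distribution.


Step 1: Enumerate the 21 unordered pairs (i,j) with i<j and classify each by sign(x_j-x_i) * sign(y_j-y_i).
  (1,2):dx=-4,dy=-6->C; (1,3):dx=+2,dy=-2->D; (1,4):dx=+3,dy=+6->C; (1,5):dx=-1,dy=+2->D
  (1,6):dx=-2,dy=-4->C; (1,7):dx=-5,dy=+3->D; (2,3):dx=+6,dy=+4->C; (2,4):dx=+7,dy=+12->C
  (2,5):dx=+3,dy=+8->C; (2,6):dx=+2,dy=+2->C; (2,7):dx=-1,dy=+9->D; (3,4):dx=+1,dy=+8->C
  (3,5):dx=-3,dy=+4->D; (3,6):dx=-4,dy=-2->C; (3,7):dx=-7,dy=+5->D; (4,5):dx=-4,dy=-4->C
  (4,6):dx=-5,dy=-10->C; (4,7):dx=-8,dy=-3->C; (5,6):dx=-1,dy=-6->C; (5,7):dx=-4,dy=+1->D
  (6,7):dx=-3,dy=+7->D
Step 2: C = 13, D = 8, total pairs = 21.
Step 3: tau = (C - D)/(n(n-1)/2) = (13 - 8)/21 = 0.238095.
Step 4: Exact two-sided p-value (enumerate n! = 5040 permutations of y under H0): p = 0.561905.
Step 5: alpha = 0.1. fail to reject H0.

tau_b = 0.2381 (C=13, D=8), p = 0.561905, fail to reject H0.
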